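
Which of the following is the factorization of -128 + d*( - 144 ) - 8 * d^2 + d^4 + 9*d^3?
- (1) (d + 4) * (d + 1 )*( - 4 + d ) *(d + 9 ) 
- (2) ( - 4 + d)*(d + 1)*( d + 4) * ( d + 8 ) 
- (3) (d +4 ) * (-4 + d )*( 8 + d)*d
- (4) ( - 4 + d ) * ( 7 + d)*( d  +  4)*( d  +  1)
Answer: 2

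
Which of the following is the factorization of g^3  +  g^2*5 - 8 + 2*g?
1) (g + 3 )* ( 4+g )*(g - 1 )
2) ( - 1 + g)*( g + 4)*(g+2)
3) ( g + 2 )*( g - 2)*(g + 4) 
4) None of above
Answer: 2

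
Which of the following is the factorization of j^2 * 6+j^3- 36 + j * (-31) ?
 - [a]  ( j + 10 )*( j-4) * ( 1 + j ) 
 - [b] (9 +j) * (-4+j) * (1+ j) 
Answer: b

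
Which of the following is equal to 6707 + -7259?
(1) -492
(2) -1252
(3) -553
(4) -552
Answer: 4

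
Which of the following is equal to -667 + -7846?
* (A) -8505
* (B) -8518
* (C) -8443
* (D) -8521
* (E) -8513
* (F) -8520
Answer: E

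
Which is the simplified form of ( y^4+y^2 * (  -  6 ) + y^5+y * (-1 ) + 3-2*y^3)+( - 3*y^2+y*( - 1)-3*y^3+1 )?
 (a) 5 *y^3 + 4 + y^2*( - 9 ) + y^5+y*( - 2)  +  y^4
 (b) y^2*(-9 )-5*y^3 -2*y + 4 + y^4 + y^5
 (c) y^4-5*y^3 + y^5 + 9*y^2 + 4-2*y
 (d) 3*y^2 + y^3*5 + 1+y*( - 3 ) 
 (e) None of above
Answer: b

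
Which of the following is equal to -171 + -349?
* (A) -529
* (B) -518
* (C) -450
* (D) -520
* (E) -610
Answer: D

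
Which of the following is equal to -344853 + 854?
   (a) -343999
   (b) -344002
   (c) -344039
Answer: a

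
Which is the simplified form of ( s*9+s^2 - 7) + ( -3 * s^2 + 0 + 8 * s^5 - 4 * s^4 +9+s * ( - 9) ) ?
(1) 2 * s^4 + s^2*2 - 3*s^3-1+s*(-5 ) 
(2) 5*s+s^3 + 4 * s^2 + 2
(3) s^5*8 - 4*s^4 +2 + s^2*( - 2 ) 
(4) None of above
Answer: 3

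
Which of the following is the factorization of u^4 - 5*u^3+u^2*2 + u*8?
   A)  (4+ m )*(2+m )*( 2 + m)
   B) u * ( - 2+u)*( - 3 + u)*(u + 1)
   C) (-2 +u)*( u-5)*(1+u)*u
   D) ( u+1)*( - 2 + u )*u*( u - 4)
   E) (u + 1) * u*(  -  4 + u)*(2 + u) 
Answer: D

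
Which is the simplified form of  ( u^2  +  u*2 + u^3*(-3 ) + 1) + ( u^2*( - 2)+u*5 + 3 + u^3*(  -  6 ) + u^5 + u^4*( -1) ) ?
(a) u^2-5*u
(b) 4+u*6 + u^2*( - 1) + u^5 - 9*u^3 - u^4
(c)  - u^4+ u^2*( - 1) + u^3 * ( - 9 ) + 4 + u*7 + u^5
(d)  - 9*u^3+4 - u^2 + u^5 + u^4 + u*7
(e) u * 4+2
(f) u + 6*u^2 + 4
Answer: c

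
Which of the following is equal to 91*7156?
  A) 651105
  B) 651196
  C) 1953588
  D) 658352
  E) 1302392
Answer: B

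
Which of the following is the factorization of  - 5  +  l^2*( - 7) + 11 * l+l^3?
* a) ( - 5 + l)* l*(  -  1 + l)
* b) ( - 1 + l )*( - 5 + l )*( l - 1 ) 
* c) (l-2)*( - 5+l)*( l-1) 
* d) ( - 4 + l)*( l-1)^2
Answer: b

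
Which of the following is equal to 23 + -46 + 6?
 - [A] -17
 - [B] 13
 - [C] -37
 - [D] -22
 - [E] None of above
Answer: A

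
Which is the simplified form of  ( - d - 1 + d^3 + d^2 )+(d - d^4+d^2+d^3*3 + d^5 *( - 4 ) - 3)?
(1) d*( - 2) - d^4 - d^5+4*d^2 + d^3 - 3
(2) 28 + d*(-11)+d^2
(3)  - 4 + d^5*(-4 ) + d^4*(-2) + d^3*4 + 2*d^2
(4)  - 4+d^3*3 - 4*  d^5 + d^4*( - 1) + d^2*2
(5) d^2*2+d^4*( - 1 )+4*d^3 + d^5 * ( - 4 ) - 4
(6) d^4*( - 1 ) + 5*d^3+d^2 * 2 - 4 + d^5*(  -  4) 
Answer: 5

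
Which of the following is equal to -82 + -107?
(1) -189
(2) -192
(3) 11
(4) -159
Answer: 1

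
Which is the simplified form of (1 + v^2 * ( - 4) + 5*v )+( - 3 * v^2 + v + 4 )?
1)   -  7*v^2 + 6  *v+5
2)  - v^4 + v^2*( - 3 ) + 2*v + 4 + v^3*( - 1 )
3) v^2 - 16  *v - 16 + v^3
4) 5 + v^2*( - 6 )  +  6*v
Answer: 1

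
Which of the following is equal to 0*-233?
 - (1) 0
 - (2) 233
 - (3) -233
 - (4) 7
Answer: 1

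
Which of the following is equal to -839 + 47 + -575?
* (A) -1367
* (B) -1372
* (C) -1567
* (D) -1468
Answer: A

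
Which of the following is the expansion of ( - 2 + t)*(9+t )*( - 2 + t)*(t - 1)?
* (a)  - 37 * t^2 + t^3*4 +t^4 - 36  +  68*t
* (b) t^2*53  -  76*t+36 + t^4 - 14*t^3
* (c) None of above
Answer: a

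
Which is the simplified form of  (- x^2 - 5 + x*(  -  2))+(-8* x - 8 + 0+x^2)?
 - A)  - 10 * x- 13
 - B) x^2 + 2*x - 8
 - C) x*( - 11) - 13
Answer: A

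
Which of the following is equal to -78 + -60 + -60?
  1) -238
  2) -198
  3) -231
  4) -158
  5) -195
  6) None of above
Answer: 2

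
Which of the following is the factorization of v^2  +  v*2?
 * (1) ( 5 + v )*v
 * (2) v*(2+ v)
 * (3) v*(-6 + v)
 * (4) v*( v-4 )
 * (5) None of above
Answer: 2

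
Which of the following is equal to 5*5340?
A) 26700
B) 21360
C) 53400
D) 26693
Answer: A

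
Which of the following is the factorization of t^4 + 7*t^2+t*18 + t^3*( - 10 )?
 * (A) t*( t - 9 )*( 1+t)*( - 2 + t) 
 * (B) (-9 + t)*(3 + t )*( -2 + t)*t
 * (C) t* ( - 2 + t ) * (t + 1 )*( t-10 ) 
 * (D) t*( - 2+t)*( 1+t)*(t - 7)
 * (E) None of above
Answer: A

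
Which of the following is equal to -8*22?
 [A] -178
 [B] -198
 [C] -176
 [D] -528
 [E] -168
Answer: C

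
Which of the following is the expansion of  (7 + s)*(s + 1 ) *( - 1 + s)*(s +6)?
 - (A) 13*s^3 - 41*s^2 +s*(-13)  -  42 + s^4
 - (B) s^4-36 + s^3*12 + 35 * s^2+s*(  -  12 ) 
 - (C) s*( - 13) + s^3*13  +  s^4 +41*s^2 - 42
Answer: C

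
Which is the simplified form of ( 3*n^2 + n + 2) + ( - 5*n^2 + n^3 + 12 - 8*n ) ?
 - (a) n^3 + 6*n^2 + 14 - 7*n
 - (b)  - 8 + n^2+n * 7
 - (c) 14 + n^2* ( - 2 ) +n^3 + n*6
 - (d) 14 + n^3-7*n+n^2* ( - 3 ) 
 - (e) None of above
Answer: e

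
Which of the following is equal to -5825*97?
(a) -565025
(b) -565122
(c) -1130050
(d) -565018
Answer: a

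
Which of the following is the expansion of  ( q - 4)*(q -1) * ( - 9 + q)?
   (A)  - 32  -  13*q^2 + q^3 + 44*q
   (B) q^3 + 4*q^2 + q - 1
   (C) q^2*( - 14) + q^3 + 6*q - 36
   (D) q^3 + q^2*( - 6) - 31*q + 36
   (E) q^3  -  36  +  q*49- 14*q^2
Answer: E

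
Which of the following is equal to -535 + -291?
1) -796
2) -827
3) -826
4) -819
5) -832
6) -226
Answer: 3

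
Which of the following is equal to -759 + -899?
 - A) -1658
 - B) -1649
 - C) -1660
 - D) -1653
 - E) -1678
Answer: A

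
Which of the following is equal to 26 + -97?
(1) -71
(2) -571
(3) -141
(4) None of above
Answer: 1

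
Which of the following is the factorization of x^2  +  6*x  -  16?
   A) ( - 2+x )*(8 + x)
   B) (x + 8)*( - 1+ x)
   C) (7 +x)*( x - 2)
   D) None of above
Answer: A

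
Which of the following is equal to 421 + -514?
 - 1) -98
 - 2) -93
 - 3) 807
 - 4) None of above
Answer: 2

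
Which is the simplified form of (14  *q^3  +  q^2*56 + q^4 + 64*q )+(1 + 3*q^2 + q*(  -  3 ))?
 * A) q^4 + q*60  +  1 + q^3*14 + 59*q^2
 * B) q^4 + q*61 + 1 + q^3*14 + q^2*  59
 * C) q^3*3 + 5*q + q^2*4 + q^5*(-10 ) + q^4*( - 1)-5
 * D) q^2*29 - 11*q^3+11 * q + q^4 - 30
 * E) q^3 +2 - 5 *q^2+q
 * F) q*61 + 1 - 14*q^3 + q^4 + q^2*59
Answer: B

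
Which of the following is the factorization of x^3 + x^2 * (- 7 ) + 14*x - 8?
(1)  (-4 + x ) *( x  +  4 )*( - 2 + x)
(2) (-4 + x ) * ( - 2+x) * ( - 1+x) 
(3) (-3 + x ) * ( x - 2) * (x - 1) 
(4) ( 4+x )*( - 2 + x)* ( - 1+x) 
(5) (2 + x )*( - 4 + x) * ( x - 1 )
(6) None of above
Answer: 2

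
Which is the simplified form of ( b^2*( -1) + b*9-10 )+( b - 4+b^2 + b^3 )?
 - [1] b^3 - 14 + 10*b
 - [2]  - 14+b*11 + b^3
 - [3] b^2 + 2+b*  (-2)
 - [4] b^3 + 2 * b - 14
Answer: 1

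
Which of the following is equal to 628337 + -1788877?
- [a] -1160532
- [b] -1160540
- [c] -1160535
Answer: b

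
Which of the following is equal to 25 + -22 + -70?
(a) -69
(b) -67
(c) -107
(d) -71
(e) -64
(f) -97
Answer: b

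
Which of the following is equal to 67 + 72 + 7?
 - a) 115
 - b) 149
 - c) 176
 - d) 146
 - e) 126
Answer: d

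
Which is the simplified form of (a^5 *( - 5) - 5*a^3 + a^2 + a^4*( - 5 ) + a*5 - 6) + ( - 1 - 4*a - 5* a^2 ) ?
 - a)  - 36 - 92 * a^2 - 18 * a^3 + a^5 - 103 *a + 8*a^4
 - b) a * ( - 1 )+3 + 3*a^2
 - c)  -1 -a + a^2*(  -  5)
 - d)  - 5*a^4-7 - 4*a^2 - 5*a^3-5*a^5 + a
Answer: d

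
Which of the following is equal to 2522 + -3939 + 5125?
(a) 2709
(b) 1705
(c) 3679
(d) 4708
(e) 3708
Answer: e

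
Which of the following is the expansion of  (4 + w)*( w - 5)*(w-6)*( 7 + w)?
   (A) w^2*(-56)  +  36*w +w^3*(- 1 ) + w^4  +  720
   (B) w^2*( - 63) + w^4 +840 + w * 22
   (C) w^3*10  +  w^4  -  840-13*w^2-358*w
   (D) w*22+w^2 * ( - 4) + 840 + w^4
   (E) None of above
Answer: B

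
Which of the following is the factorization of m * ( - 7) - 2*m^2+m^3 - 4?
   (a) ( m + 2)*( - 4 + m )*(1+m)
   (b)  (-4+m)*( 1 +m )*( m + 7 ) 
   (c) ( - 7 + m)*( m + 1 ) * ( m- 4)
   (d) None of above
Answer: d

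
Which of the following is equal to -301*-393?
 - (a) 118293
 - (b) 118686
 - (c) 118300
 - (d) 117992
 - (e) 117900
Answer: a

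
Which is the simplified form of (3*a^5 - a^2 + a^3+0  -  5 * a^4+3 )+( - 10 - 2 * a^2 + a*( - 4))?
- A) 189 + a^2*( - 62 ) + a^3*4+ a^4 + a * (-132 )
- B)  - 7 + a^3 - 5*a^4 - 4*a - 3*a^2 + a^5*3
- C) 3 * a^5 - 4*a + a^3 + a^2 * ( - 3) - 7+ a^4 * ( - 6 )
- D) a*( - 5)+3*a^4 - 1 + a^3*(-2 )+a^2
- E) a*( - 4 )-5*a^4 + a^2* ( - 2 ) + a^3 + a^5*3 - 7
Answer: B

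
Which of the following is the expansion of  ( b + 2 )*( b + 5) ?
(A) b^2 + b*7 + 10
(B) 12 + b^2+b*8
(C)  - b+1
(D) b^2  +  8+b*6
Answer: A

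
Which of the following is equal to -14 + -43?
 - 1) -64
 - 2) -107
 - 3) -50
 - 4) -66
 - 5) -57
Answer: 5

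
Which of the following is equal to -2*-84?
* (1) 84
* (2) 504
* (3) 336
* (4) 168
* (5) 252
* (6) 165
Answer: 4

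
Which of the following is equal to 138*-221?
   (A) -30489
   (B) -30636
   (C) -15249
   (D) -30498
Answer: D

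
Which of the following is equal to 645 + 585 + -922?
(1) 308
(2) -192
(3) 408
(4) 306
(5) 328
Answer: 1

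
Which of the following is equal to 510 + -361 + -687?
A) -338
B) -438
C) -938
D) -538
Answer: D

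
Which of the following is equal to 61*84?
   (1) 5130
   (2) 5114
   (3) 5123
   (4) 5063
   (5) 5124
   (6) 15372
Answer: 5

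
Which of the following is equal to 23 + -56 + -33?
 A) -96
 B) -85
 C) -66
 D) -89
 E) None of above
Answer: C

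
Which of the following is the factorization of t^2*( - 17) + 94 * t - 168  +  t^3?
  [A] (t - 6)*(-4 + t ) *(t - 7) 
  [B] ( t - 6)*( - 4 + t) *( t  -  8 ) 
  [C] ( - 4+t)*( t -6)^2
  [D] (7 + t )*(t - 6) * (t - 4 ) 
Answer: A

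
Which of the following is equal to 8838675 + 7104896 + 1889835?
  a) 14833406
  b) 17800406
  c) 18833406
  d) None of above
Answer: d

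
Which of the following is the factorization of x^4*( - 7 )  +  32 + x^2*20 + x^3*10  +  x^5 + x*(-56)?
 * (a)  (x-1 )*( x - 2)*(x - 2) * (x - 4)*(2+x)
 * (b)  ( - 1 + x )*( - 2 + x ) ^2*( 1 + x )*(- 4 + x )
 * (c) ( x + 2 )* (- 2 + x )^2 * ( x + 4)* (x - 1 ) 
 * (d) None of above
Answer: a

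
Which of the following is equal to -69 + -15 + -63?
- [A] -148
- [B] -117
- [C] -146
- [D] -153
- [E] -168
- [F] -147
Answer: F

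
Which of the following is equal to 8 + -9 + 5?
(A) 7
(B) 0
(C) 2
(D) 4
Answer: D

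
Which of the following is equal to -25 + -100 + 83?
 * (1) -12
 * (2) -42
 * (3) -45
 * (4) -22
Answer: 2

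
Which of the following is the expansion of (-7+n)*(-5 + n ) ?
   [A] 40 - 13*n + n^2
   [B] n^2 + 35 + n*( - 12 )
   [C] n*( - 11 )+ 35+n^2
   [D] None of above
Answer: B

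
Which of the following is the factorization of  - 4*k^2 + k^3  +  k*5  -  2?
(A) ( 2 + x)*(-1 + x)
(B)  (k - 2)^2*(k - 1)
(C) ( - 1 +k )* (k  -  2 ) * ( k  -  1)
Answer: C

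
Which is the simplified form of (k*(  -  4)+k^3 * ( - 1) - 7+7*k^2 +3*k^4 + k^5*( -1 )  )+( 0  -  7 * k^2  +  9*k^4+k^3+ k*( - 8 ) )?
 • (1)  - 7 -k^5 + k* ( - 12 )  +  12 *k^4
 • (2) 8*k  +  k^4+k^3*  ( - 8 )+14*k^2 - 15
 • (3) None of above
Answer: 1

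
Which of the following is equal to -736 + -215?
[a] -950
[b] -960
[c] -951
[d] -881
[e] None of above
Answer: c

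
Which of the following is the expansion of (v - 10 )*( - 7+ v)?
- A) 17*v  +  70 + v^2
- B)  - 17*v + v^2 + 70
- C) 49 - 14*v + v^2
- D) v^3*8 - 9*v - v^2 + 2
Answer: B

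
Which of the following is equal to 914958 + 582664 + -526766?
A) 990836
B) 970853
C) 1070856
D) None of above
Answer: D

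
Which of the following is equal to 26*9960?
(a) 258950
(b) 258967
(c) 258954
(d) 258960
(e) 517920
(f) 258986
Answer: d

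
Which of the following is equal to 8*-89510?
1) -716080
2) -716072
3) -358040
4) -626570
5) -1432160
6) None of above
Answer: 1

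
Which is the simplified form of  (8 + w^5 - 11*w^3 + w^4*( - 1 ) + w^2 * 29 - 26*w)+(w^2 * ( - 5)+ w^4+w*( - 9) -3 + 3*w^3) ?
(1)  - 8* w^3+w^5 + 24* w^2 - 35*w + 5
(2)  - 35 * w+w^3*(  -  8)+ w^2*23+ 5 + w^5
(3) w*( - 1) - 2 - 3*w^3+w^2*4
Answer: 1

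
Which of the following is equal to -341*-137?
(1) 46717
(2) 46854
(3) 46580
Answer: 1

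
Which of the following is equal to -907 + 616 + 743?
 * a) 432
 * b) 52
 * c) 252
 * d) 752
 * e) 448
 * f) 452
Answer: f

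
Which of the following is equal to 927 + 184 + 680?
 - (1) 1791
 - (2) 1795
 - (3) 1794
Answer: 1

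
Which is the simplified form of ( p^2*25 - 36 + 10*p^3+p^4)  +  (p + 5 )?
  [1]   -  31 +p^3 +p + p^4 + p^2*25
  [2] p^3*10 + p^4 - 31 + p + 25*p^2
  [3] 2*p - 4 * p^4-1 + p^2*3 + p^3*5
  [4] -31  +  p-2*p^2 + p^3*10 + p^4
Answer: 2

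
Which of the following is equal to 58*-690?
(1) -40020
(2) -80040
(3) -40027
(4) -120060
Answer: 1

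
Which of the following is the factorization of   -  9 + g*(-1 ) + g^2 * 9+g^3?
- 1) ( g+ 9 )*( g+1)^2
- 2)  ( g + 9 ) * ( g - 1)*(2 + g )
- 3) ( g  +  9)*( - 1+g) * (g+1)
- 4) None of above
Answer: 3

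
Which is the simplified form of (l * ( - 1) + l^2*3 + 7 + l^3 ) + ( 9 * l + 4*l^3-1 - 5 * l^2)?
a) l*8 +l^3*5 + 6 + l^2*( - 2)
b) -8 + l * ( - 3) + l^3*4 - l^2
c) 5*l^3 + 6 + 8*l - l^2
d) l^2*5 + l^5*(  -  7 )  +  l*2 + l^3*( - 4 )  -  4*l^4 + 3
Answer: a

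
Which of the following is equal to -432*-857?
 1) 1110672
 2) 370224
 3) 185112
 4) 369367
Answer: 2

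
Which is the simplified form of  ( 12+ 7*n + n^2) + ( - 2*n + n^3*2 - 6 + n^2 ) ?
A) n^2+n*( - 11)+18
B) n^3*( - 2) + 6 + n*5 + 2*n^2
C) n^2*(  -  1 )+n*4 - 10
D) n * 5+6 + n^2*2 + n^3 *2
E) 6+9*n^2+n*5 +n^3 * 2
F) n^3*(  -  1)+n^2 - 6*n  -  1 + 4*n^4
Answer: D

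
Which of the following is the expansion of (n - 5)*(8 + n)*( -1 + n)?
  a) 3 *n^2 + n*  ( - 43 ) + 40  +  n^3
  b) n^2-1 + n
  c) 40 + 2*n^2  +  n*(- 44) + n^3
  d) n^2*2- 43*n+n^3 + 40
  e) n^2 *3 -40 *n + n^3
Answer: d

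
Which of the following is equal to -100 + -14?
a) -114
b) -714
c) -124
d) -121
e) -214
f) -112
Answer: a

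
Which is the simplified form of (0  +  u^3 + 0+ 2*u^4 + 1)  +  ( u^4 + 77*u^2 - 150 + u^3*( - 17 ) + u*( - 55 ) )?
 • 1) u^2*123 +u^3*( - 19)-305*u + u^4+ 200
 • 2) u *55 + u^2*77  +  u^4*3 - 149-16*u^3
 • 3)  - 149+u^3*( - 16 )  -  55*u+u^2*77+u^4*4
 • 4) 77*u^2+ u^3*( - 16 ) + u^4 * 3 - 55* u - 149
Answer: 4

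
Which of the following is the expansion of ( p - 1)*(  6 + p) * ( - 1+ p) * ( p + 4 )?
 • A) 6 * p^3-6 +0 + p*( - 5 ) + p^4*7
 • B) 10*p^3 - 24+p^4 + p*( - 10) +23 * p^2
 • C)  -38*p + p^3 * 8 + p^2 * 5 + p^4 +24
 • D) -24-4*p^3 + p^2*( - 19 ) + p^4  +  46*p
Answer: C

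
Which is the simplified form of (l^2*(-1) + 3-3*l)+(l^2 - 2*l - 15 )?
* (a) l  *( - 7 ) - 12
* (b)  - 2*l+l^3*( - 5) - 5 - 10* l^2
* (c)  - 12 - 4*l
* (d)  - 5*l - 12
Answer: d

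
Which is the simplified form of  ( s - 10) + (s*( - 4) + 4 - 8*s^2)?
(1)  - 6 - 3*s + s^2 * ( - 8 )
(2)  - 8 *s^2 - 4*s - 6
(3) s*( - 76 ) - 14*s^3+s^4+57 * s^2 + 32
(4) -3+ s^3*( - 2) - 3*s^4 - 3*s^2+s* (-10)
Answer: 1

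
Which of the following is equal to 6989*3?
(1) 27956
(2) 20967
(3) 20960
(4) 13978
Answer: 2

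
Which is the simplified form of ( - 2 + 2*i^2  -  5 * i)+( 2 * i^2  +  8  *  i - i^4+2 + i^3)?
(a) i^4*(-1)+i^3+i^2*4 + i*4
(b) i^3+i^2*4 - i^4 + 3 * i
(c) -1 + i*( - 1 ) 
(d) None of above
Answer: b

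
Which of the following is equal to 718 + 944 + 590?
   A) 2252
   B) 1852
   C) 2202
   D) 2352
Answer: A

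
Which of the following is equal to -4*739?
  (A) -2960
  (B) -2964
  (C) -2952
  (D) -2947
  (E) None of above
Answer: E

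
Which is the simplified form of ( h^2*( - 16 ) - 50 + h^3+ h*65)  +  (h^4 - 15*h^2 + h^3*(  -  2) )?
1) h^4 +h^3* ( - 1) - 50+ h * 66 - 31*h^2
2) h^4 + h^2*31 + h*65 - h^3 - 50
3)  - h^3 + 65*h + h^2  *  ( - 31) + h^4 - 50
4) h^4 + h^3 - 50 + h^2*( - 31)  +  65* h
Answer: 3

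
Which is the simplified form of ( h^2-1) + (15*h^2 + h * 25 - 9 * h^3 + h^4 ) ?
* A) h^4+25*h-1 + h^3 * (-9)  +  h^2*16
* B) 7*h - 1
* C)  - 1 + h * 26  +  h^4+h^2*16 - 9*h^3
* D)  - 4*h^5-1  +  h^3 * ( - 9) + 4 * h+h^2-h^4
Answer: A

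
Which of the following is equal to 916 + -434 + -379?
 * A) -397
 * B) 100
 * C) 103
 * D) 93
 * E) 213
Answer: C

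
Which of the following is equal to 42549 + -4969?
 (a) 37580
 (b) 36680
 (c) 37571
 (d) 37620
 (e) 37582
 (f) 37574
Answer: a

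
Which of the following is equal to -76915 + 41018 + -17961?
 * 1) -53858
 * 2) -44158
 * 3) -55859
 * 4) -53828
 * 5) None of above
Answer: 1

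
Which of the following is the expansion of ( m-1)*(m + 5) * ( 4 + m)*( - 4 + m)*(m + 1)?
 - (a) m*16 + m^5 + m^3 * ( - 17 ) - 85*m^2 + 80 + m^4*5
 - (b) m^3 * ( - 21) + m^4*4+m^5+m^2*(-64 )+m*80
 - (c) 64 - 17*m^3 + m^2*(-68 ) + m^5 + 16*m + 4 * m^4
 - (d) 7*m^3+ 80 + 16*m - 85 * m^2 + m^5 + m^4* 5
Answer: a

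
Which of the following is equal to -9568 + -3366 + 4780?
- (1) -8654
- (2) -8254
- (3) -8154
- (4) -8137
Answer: 3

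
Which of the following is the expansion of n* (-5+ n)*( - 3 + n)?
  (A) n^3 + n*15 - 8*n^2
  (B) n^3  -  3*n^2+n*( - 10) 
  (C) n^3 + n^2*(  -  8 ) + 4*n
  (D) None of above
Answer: A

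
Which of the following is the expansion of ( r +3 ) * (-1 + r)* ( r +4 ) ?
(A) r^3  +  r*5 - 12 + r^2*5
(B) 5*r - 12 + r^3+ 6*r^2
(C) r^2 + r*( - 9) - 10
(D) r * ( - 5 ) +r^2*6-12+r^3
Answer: B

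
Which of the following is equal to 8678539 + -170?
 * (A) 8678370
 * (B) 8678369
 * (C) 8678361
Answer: B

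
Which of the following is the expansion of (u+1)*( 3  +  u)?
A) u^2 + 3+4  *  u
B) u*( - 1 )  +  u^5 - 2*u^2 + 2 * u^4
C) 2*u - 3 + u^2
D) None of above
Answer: A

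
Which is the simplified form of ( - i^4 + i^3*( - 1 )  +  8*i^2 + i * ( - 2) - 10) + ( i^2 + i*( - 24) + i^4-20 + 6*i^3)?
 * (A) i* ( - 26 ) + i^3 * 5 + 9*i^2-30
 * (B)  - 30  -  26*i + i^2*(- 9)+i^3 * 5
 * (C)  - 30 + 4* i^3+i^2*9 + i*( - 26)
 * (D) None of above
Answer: A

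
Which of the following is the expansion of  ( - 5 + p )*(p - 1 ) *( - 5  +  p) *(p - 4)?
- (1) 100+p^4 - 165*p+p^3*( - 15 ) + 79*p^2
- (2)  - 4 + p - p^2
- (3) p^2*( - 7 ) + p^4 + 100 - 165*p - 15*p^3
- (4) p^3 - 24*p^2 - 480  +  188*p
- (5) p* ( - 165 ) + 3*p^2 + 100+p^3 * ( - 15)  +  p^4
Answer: 1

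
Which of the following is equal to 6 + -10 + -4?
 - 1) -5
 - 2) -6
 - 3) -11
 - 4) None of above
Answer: 4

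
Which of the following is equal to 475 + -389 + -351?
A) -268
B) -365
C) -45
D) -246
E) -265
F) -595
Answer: E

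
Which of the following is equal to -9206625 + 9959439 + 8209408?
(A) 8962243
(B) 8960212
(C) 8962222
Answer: C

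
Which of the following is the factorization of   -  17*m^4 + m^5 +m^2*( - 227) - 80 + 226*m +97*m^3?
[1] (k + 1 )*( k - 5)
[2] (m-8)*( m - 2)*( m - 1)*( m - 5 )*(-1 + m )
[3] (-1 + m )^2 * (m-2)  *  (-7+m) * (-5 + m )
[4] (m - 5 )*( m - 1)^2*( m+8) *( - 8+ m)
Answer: 2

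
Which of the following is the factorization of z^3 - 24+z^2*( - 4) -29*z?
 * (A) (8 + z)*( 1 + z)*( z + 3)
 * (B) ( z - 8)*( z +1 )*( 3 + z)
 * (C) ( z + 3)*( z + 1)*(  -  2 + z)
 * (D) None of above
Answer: B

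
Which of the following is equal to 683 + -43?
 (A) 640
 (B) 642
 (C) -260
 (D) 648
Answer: A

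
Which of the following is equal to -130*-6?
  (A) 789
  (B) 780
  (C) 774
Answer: B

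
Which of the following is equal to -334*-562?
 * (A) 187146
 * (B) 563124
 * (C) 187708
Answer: C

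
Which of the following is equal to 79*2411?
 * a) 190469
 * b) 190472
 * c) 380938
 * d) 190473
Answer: a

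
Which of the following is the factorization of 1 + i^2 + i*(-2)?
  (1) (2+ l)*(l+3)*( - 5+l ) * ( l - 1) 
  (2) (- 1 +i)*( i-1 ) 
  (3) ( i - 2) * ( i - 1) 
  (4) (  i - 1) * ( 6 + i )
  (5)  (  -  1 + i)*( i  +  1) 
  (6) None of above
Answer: 2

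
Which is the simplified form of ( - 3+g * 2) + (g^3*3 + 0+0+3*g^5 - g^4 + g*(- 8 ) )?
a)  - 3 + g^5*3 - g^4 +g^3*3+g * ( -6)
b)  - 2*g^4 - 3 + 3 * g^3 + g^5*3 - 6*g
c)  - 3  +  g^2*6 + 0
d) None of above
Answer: a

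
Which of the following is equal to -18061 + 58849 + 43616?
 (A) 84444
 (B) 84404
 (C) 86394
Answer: B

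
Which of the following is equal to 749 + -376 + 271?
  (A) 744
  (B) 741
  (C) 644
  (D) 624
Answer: C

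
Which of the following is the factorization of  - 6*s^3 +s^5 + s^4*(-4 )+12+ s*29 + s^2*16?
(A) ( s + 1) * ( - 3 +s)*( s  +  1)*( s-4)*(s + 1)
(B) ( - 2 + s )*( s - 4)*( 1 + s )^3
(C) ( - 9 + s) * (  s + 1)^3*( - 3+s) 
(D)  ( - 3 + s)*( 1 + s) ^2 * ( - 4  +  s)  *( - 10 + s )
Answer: A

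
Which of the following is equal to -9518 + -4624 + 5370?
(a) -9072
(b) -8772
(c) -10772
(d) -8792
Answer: b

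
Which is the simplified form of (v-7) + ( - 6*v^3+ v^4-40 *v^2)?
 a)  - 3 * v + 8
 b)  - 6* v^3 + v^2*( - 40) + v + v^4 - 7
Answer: b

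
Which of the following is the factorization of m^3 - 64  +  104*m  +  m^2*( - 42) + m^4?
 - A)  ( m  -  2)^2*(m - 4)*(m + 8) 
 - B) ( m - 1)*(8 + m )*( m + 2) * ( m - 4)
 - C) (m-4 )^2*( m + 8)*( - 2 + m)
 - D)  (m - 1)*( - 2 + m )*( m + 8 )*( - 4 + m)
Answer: D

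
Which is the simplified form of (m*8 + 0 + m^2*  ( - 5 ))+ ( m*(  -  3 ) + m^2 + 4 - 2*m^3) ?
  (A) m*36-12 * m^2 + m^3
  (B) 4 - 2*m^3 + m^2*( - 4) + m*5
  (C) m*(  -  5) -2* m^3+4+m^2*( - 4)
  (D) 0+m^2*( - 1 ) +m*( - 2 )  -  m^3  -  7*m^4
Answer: B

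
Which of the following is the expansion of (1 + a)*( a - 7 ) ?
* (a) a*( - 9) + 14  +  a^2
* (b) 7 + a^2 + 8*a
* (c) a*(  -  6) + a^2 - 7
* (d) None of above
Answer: c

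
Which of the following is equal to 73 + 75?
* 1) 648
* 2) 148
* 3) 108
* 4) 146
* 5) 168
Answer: 2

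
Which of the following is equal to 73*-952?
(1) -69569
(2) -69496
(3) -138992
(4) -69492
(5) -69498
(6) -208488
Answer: 2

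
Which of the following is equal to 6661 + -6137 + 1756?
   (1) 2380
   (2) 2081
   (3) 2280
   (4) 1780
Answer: 3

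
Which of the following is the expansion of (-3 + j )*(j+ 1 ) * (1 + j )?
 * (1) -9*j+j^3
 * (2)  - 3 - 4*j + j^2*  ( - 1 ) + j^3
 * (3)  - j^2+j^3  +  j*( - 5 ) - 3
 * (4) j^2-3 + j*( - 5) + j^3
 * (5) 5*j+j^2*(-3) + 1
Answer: 3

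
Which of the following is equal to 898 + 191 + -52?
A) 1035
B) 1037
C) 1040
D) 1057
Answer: B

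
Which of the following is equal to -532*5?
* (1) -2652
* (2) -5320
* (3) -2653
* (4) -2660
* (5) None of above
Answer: 4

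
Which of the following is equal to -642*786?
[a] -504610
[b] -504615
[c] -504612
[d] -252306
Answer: c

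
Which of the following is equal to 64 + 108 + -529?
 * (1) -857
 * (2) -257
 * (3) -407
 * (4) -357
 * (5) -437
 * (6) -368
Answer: 4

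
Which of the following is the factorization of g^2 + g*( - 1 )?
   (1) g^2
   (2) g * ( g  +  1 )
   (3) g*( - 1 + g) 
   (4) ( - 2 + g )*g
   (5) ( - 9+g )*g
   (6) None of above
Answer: 3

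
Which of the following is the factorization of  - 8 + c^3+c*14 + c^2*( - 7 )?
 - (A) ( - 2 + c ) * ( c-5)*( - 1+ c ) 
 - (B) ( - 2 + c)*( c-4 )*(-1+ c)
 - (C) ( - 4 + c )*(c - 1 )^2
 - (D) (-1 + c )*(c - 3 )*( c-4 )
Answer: B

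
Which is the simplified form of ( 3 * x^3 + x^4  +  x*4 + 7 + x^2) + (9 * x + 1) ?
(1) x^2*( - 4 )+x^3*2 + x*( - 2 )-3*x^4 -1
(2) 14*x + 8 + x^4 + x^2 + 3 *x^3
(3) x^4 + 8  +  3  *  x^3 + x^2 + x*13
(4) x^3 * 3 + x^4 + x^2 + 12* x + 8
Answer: 3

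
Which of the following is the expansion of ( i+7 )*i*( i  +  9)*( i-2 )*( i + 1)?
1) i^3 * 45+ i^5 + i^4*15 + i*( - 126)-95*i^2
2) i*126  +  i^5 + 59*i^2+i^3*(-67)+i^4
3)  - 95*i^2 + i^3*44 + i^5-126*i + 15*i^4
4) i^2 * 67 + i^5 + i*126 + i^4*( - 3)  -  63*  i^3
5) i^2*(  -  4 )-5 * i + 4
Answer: 1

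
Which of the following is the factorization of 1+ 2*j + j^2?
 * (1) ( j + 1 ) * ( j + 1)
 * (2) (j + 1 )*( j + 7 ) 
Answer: 1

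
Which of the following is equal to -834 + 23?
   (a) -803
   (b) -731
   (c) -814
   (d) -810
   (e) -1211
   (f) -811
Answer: f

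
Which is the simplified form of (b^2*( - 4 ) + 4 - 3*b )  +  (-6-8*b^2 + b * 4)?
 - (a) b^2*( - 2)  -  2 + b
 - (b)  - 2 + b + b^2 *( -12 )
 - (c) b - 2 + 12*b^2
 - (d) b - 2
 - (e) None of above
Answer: b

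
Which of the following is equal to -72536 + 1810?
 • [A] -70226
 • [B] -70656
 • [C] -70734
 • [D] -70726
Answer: D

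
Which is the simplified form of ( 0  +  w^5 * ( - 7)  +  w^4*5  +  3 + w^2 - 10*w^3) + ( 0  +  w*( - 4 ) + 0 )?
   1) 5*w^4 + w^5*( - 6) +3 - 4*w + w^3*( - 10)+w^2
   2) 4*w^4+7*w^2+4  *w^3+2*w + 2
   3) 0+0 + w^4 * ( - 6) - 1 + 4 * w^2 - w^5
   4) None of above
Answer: 4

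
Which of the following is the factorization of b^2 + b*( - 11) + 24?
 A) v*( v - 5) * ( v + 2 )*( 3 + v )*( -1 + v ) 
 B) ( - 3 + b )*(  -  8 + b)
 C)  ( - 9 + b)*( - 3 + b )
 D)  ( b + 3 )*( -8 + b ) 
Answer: B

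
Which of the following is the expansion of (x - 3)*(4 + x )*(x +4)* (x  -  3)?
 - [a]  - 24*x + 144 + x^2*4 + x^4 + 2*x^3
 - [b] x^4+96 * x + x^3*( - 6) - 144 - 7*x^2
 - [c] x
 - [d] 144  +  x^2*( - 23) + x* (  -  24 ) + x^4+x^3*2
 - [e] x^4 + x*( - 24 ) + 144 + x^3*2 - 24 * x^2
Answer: d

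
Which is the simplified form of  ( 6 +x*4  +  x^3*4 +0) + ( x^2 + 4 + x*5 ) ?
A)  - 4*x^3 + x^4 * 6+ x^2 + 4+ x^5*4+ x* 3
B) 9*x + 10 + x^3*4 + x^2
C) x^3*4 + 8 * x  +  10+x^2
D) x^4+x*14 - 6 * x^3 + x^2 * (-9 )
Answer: B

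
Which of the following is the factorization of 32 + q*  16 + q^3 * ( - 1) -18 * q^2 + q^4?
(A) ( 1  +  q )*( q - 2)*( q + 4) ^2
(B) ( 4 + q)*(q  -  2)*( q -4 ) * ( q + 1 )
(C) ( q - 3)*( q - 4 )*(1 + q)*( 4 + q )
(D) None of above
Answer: B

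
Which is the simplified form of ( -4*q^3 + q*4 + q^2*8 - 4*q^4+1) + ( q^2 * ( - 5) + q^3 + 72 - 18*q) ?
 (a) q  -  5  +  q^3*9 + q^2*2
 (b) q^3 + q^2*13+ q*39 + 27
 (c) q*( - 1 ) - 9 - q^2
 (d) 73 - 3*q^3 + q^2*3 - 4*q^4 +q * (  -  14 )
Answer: d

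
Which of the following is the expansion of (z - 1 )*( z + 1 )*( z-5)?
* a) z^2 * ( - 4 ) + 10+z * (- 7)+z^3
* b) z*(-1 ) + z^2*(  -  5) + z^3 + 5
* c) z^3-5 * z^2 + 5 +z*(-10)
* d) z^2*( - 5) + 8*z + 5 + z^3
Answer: b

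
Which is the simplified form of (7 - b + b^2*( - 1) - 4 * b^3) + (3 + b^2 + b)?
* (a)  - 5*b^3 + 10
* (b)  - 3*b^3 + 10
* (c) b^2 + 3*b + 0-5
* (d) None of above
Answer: d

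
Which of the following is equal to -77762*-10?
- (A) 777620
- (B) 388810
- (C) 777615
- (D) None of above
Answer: A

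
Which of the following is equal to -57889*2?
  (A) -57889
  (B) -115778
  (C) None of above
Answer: B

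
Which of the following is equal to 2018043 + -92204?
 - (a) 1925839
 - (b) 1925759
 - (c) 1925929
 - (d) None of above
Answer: a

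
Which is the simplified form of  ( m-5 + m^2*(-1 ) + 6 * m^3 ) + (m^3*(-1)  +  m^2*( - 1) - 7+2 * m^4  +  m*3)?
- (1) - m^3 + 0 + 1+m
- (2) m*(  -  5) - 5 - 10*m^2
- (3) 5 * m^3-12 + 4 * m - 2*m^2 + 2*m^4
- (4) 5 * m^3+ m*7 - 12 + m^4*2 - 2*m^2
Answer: 3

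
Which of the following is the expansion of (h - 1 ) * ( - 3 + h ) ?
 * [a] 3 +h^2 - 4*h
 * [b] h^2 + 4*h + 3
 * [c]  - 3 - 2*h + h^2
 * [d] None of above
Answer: a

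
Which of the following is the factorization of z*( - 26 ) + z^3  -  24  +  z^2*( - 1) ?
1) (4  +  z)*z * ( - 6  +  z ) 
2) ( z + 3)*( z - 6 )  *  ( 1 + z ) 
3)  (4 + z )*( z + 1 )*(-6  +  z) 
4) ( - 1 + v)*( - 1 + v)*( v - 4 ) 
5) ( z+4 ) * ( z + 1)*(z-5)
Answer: 3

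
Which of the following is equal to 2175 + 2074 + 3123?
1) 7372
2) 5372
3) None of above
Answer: 1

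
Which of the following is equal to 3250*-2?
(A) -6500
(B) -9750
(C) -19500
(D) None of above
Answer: A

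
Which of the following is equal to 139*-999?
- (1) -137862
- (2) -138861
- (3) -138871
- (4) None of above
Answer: 2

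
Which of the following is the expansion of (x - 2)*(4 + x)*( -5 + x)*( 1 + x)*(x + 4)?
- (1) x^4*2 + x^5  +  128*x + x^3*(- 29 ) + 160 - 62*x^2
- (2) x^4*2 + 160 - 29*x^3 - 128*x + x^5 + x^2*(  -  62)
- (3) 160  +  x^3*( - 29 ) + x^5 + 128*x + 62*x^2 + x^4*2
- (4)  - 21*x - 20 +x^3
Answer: 1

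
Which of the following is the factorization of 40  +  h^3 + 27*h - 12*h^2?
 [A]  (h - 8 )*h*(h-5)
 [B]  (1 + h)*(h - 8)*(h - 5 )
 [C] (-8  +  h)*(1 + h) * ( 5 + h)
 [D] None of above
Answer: B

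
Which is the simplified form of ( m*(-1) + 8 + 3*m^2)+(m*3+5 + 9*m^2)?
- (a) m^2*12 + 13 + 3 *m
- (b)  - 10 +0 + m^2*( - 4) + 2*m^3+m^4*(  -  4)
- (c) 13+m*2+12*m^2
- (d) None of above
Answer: c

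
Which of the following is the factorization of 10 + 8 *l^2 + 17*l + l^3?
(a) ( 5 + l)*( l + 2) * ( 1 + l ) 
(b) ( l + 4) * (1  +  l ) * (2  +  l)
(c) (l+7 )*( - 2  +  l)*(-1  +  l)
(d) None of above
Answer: a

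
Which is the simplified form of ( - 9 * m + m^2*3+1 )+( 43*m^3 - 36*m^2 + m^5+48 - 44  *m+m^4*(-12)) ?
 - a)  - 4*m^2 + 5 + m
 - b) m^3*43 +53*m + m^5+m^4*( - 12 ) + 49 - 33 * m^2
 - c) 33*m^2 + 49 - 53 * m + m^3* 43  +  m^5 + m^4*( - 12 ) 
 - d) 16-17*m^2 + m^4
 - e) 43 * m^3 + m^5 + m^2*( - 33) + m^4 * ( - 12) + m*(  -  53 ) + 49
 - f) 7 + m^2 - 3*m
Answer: e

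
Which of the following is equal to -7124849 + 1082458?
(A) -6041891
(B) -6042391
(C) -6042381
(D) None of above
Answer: B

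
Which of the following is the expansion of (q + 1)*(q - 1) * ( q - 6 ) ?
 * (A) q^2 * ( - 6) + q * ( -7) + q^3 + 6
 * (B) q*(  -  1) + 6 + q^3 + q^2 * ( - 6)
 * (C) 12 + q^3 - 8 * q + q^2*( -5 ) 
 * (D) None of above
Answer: B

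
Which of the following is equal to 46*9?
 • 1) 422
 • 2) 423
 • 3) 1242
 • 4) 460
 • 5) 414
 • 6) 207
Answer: 5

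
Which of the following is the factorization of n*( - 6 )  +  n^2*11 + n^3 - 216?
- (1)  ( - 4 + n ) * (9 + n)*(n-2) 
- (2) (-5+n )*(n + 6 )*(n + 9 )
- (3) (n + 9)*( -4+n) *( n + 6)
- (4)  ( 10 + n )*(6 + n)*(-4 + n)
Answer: 3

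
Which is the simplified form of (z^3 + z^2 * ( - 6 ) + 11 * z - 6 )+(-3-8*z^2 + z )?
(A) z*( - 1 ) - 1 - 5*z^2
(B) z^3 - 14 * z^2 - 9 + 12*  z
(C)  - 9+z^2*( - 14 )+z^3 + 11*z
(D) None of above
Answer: B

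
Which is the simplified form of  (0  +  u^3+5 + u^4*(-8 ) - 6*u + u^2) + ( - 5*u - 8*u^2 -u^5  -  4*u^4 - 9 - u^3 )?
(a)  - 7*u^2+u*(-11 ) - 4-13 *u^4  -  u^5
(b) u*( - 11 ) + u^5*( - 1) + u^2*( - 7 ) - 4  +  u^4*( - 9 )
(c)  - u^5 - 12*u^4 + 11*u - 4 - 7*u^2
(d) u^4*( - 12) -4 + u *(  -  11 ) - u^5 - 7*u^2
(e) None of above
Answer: d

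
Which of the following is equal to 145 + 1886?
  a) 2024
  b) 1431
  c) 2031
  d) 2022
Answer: c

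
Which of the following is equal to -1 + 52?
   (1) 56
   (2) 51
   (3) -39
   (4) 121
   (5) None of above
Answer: 2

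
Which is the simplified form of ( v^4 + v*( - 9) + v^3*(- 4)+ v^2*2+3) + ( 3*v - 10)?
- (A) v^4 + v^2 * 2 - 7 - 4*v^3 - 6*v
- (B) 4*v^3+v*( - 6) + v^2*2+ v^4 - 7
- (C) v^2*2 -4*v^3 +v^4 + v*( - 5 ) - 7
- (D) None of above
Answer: A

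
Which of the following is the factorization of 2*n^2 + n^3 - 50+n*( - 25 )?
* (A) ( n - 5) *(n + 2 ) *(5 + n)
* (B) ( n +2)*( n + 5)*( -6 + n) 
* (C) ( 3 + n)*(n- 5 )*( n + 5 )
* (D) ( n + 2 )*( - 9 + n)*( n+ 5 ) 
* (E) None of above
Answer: A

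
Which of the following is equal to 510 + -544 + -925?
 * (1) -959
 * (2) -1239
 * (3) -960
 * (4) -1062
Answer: 1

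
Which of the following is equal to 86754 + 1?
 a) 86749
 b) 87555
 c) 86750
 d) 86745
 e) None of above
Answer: e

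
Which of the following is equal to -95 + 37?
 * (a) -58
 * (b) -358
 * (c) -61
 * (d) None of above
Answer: a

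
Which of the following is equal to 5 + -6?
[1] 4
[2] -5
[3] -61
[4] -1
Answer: 4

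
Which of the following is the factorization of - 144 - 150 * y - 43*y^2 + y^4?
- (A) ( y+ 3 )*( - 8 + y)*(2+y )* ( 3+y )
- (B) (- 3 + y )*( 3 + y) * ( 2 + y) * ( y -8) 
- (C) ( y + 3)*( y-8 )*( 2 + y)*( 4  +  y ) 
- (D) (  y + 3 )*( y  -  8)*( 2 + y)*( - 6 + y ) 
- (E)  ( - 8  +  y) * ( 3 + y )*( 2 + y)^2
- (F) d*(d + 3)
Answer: A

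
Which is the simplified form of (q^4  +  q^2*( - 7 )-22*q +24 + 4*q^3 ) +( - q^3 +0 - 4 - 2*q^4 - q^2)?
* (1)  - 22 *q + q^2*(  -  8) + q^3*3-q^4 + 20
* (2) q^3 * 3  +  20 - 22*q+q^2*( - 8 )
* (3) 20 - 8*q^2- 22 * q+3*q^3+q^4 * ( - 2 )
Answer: 1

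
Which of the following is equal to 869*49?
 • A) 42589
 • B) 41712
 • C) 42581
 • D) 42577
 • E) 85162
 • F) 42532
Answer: C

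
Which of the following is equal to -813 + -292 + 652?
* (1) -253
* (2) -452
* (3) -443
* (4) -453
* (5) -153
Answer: 4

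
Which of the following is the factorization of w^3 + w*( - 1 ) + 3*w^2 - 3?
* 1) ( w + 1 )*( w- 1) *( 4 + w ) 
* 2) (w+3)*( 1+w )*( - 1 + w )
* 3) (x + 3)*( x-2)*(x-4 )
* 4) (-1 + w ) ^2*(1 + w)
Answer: 2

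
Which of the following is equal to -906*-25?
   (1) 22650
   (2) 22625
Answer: 1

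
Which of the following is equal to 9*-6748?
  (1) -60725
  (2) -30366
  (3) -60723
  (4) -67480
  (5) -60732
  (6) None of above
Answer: 5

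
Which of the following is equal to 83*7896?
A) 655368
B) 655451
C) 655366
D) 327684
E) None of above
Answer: A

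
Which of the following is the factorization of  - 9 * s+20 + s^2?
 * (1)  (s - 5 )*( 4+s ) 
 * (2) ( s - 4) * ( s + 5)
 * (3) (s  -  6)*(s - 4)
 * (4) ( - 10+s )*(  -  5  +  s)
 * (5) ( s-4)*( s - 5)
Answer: 5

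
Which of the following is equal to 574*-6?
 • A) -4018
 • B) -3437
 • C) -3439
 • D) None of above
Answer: D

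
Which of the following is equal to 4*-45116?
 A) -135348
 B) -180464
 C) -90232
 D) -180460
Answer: B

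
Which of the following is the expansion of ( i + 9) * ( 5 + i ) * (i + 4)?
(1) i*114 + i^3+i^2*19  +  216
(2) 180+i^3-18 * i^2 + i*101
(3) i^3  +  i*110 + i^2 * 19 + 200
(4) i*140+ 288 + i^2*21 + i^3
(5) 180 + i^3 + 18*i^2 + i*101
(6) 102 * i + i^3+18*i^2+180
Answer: 5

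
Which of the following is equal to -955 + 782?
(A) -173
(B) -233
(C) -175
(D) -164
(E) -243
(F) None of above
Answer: A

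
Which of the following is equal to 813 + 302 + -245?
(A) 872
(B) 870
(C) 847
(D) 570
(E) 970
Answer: B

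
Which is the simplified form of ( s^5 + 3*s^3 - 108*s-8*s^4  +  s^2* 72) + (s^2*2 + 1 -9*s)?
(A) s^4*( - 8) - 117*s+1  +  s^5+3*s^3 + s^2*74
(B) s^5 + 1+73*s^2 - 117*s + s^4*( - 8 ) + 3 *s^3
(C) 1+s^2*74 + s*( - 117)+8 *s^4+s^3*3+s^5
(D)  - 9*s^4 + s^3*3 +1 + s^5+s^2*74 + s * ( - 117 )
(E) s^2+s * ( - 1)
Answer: A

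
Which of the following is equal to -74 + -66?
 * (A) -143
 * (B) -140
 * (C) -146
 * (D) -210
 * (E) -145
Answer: B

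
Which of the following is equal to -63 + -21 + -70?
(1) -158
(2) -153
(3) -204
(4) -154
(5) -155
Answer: 4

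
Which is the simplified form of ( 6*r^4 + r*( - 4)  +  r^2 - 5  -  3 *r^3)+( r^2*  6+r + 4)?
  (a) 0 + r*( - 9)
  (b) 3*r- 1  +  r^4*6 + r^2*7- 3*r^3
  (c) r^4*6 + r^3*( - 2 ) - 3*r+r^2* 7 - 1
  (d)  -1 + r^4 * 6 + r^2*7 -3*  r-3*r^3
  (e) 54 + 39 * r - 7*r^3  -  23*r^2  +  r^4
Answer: d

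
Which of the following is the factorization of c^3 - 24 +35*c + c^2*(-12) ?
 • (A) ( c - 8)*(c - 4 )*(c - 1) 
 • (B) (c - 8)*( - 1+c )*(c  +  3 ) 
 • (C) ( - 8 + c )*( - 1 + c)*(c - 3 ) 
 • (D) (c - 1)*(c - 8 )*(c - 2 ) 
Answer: C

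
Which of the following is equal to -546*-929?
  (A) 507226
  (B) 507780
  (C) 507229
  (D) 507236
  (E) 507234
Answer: E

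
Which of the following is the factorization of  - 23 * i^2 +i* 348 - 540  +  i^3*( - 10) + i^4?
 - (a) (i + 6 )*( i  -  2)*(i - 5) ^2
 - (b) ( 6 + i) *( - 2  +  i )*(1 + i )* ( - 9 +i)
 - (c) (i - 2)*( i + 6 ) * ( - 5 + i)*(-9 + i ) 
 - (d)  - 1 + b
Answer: c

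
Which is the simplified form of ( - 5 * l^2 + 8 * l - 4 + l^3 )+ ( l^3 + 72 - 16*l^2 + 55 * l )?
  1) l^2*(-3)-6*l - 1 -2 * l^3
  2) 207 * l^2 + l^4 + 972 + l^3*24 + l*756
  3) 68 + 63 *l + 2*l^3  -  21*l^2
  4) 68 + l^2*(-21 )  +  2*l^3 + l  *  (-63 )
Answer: 3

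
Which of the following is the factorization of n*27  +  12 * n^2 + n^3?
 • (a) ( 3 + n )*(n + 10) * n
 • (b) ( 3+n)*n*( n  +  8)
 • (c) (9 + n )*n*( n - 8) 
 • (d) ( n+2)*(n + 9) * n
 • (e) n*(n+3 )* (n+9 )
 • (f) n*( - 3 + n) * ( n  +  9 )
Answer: e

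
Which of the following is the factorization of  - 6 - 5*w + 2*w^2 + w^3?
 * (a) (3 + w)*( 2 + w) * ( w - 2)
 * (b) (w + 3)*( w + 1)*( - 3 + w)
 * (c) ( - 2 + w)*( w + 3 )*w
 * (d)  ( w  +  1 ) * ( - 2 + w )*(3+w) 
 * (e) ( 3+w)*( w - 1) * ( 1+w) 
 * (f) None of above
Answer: d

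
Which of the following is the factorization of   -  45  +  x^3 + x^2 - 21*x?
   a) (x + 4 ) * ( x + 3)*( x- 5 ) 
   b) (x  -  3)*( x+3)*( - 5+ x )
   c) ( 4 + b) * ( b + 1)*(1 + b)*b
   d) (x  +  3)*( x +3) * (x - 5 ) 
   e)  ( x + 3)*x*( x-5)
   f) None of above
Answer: d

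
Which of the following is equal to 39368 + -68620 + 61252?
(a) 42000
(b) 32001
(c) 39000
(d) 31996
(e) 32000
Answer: e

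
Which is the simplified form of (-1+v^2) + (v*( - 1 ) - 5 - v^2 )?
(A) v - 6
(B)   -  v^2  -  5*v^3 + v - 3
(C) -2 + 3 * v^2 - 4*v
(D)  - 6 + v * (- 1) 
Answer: D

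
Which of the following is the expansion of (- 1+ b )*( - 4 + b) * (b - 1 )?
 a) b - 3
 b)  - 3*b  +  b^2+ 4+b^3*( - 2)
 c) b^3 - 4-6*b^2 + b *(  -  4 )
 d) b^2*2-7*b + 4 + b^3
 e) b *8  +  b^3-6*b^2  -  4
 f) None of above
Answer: f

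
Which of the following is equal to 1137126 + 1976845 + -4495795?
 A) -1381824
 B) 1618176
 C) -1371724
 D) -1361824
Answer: A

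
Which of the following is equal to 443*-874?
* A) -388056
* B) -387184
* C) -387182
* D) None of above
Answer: C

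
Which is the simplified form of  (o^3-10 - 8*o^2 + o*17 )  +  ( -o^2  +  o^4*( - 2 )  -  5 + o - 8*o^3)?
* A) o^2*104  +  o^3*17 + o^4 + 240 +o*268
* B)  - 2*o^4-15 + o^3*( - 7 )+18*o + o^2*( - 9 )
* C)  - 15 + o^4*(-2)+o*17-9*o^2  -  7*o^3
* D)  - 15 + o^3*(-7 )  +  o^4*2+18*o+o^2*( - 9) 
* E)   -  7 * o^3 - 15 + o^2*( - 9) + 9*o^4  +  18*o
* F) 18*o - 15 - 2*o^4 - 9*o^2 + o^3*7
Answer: B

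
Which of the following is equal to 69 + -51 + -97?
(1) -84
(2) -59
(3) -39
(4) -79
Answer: 4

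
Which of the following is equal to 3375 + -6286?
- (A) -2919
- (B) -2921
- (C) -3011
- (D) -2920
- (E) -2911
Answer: E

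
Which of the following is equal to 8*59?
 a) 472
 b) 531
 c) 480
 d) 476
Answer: a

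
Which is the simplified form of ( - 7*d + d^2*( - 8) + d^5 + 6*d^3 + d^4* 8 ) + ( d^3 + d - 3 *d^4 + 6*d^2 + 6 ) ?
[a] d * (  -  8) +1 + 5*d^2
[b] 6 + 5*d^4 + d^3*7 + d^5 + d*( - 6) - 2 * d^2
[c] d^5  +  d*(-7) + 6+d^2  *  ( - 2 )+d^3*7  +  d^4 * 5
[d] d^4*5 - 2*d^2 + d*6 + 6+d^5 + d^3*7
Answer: b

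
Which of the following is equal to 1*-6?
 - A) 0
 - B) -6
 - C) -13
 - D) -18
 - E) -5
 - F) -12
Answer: B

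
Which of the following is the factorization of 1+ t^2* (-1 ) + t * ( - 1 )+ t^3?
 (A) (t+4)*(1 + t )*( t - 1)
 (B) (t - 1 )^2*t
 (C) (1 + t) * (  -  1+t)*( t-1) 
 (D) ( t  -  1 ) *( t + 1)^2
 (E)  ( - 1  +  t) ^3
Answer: C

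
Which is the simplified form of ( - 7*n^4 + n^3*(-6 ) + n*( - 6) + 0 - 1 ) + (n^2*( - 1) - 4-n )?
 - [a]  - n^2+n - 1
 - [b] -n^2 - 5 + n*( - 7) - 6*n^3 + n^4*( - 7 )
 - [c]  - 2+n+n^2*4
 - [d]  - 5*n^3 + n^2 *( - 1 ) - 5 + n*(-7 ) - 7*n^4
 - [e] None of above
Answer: b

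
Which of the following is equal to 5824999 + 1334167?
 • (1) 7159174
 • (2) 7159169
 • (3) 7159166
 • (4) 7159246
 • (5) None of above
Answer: 3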